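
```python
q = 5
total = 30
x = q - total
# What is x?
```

Trace (tracking x):
q = 5  # -> q = 5
total = 30  # -> total = 30
x = q - total  # -> x = -25

Answer: -25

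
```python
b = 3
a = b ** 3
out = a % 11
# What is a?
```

Answer: 27

Derivation:
Trace (tracking a):
b = 3  # -> b = 3
a = b ** 3  # -> a = 27
out = a % 11  # -> out = 5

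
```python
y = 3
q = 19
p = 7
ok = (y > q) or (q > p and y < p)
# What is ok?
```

Trace (tracking ok):
y = 3  # -> y = 3
q = 19  # -> q = 19
p = 7  # -> p = 7
ok = y > q or (q > p and y < p)  # -> ok = True

Answer: True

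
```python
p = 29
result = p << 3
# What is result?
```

Answer: 232

Derivation:
Trace (tracking result):
p = 29  # -> p = 29
result = p << 3  # -> result = 232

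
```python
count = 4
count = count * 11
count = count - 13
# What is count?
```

Answer: 31

Derivation:
Trace (tracking count):
count = 4  # -> count = 4
count = count * 11  # -> count = 44
count = count - 13  # -> count = 31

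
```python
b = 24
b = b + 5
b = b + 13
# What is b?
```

Trace (tracking b):
b = 24  # -> b = 24
b = b + 5  # -> b = 29
b = b + 13  # -> b = 42

Answer: 42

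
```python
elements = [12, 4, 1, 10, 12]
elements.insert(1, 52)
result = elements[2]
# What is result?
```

Trace (tracking result):
elements = [12, 4, 1, 10, 12]  # -> elements = [12, 4, 1, 10, 12]
elements.insert(1, 52)  # -> elements = [12, 52, 4, 1, 10, 12]
result = elements[2]  # -> result = 4

Answer: 4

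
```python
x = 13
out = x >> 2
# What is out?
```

Trace (tracking out):
x = 13  # -> x = 13
out = x >> 2  # -> out = 3

Answer: 3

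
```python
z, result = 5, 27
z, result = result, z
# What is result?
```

Answer: 5

Derivation:
Trace (tracking result):
z, result = (5, 27)  # -> z = 5, result = 27
z, result = (result, z)  # -> z = 27, result = 5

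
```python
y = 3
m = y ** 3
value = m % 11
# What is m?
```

Trace (tracking m):
y = 3  # -> y = 3
m = y ** 3  # -> m = 27
value = m % 11  # -> value = 5

Answer: 27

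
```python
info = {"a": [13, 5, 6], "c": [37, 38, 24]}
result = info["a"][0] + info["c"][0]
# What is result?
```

Trace (tracking result):
info = {'a': [13, 5, 6], 'c': [37, 38, 24]}  # -> info = {'a': [13, 5, 6], 'c': [37, 38, 24]}
result = info['a'][0] + info['c'][0]  # -> result = 50

Answer: 50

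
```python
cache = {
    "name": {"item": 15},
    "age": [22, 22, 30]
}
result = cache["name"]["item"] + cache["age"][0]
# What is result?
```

Trace (tracking result):
cache = {'name': {'item': 15}, 'age': [22, 22, 30]}  # -> cache = {'name': {'item': 15}, 'age': [22, 22, 30]}
result = cache['name']['item'] + cache['age'][0]  # -> result = 37

Answer: 37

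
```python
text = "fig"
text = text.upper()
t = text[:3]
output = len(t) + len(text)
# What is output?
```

Answer: 6

Derivation:
Trace (tracking output):
text = 'fig'  # -> text = 'fig'
text = text.upper()  # -> text = 'FIG'
t = text[:3]  # -> t = 'FIG'
output = len(t) + len(text)  # -> output = 6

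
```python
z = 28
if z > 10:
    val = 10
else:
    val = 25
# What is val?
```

Answer: 10

Derivation:
Trace (tracking val):
z = 28  # -> z = 28
if z > 10:  # condition is True
    val = 10  # -> val = 10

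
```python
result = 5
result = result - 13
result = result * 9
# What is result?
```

Answer: -72

Derivation:
Trace (tracking result):
result = 5  # -> result = 5
result = result - 13  # -> result = -8
result = result * 9  # -> result = -72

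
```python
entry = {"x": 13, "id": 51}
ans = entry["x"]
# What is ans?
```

Answer: 13

Derivation:
Trace (tracking ans):
entry = {'x': 13, 'id': 51}  # -> entry = {'x': 13, 'id': 51}
ans = entry['x']  # -> ans = 13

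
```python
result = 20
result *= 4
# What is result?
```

Answer: 80

Derivation:
Trace (tracking result):
result = 20  # -> result = 20
result *= 4  # -> result = 80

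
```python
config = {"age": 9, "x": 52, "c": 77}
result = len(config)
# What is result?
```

Answer: 3

Derivation:
Trace (tracking result):
config = {'age': 9, 'x': 52, 'c': 77}  # -> config = {'age': 9, 'x': 52, 'c': 77}
result = len(config)  # -> result = 3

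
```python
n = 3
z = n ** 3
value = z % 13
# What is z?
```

Answer: 27

Derivation:
Trace (tracking z):
n = 3  # -> n = 3
z = n ** 3  # -> z = 27
value = z % 13  # -> value = 1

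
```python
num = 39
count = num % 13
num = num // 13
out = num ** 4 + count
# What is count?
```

Answer: 0

Derivation:
Trace (tracking count):
num = 39  # -> num = 39
count = num % 13  # -> count = 0
num = num // 13  # -> num = 3
out = num ** 4 + count  # -> out = 81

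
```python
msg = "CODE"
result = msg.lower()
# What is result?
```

Answer: 'code'

Derivation:
Trace (tracking result):
msg = 'CODE'  # -> msg = 'CODE'
result = msg.lower()  # -> result = 'code'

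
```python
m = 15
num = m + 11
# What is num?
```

Trace (tracking num):
m = 15  # -> m = 15
num = m + 11  # -> num = 26

Answer: 26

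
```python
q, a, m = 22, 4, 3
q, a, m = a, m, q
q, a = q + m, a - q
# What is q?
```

Trace (tracking q):
q, a, m = (22, 4, 3)  # -> q = 22, a = 4, m = 3
q, a, m = (a, m, q)  # -> q = 4, a = 3, m = 22
q, a = (q + m, a - q)  # -> q = 26, a = -1

Answer: 26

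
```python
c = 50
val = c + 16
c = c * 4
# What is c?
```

Trace (tracking c):
c = 50  # -> c = 50
val = c + 16  # -> val = 66
c = c * 4  # -> c = 200

Answer: 200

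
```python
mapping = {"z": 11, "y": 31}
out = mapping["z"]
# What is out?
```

Trace (tracking out):
mapping = {'z': 11, 'y': 31}  # -> mapping = {'z': 11, 'y': 31}
out = mapping['z']  # -> out = 11

Answer: 11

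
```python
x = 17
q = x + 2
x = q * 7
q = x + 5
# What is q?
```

Trace (tracking q):
x = 17  # -> x = 17
q = x + 2  # -> q = 19
x = q * 7  # -> x = 133
q = x + 5  # -> q = 138

Answer: 138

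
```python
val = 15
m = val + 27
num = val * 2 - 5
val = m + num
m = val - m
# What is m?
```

Answer: 25

Derivation:
Trace (tracking m):
val = 15  # -> val = 15
m = val + 27  # -> m = 42
num = val * 2 - 5  # -> num = 25
val = m + num  # -> val = 67
m = val - m  # -> m = 25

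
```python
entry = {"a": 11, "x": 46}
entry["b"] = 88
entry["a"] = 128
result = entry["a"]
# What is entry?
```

Trace (tracking entry):
entry = {'a': 11, 'x': 46}  # -> entry = {'a': 11, 'x': 46}
entry['b'] = 88  # -> entry = {'a': 11, 'x': 46, 'b': 88}
entry['a'] = 128  # -> entry = {'a': 128, 'x': 46, 'b': 88}
result = entry['a']  # -> result = 128

Answer: {'a': 128, 'x': 46, 'b': 88}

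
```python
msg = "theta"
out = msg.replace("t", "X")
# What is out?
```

Trace (tracking out):
msg = 'theta'  # -> msg = 'theta'
out = msg.replace('t', 'X')  # -> out = 'XheXa'

Answer: 'XheXa'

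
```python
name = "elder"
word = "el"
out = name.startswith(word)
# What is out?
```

Trace (tracking out):
name = 'elder'  # -> name = 'elder'
word = 'el'  # -> word = 'el'
out = name.startswith(word)  # -> out = True

Answer: True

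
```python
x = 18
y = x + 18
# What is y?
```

Trace (tracking y):
x = 18  # -> x = 18
y = x + 18  # -> y = 36

Answer: 36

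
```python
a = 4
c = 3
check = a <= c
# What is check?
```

Answer: False

Derivation:
Trace (tracking check):
a = 4  # -> a = 4
c = 3  # -> c = 3
check = a <= c  # -> check = False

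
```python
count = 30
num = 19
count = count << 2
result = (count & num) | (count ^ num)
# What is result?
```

Trace (tracking result):
count = 30  # -> count = 30
num = 19  # -> num = 19
count = count << 2  # -> count = 120
result = count & num | count ^ num  # -> result = 123

Answer: 123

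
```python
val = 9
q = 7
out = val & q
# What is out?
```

Answer: 1

Derivation:
Trace (tracking out):
val = 9  # -> val = 9
q = 7  # -> q = 7
out = val & q  # -> out = 1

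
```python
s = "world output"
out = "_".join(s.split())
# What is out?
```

Answer: 'world_output'

Derivation:
Trace (tracking out):
s = 'world output'  # -> s = 'world output'
out = '_'.join(s.split())  # -> out = 'world_output'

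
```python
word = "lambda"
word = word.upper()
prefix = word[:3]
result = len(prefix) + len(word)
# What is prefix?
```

Trace (tracking prefix):
word = 'lambda'  # -> word = 'lambda'
word = word.upper()  # -> word = 'LAMBDA'
prefix = word[:3]  # -> prefix = 'LAM'
result = len(prefix) + len(word)  # -> result = 9

Answer: 'LAM'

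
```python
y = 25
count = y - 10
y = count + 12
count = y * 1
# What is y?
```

Trace (tracking y):
y = 25  # -> y = 25
count = y - 10  # -> count = 15
y = count + 12  # -> y = 27
count = y * 1  # -> count = 27

Answer: 27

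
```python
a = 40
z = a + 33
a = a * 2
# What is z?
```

Trace (tracking z):
a = 40  # -> a = 40
z = a + 33  # -> z = 73
a = a * 2  # -> a = 80

Answer: 73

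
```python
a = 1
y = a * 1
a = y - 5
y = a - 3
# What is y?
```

Answer: -7

Derivation:
Trace (tracking y):
a = 1  # -> a = 1
y = a * 1  # -> y = 1
a = y - 5  # -> a = -4
y = a - 3  # -> y = -7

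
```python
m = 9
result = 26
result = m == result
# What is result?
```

Answer: False

Derivation:
Trace (tracking result):
m = 9  # -> m = 9
result = 26  # -> result = 26
result = m == result  # -> result = False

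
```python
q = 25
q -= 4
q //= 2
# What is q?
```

Answer: 10

Derivation:
Trace (tracking q):
q = 25  # -> q = 25
q -= 4  # -> q = 21
q //= 2  # -> q = 10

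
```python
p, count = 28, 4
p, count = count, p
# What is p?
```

Answer: 4

Derivation:
Trace (tracking p):
p, count = (28, 4)  # -> p = 28, count = 4
p, count = (count, p)  # -> p = 4, count = 28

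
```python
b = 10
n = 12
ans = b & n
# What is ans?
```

Answer: 8

Derivation:
Trace (tracking ans):
b = 10  # -> b = 10
n = 12  # -> n = 12
ans = b & n  # -> ans = 8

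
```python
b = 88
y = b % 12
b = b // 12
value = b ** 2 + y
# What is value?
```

Answer: 53

Derivation:
Trace (tracking value):
b = 88  # -> b = 88
y = b % 12  # -> y = 4
b = b // 12  # -> b = 7
value = b ** 2 + y  # -> value = 53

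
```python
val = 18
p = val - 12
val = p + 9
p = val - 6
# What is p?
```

Trace (tracking p):
val = 18  # -> val = 18
p = val - 12  # -> p = 6
val = p + 9  # -> val = 15
p = val - 6  # -> p = 9

Answer: 9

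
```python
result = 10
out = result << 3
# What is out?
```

Answer: 80

Derivation:
Trace (tracking out):
result = 10  # -> result = 10
out = result << 3  # -> out = 80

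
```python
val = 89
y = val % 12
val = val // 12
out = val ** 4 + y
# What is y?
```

Trace (tracking y):
val = 89  # -> val = 89
y = val % 12  # -> y = 5
val = val // 12  # -> val = 7
out = val ** 4 + y  # -> out = 2406

Answer: 5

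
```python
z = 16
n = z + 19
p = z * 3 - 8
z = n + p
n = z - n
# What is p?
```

Answer: 40

Derivation:
Trace (tracking p):
z = 16  # -> z = 16
n = z + 19  # -> n = 35
p = z * 3 - 8  # -> p = 40
z = n + p  # -> z = 75
n = z - n  # -> n = 40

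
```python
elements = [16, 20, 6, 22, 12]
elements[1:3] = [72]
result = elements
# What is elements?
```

Answer: [16, 72, 22, 12]

Derivation:
Trace (tracking elements):
elements = [16, 20, 6, 22, 12]  # -> elements = [16, 20, 6, 22, 12]
elements[1:3] = [72]  # -> elements = [16, 72, 22, 12]
result = elements  # -> result = [16, 72, 22, 12]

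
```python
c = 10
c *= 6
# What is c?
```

Trace (tracking c):
c = 10  # -> c = 10
c *= 6  # -> c = 60

Answer: 60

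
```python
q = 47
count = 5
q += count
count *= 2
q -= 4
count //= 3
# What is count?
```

Trace (tracking count):
q = 47  # -> q = 47
count = 5  # -> count = 5
q += count  # -> q = 52
count *= 2  # -> count = 10
q -= 4  # -> q = 48
count //= 3  # -> count = 3

Answer: 3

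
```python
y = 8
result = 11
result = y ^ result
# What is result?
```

Trace (tracking result):
y = 8  # -> y = 8
result = 11  # -> result = 11
result = y ^ result  # -> result = 3

Answer: 3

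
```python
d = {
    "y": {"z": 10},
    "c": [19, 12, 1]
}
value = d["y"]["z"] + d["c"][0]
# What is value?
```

Trace (tracking value):
d = {'y': {'z': 10}, 'c': [19, 12, 1]}  # -> d = {'y': {'z': 10}, 'c': [19, 12, 1]}
value = d['y']['z'] + d['c'][0]  # -> value = 29

Answer: 29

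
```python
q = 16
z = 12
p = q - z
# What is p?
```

Answer: 4

Derivation:
Trace (tracking p):
q = 16  # -> q = 16
z = 12  # -> z = 12
p = q - z  # -> p = 4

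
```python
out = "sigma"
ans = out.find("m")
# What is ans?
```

Answer: 3

Derivation:
Trace (tracking ans):
out = 'sigma'  # -> out = 'sigma'
ans = out.find('m')  # -> ans = 3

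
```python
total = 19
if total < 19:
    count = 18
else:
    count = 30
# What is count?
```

Answer: 30

Derivation:
Trace (tracking count):
total = 19  # -> total = 19
if total < 19:  # condition is False
else:
    count = 30  # -> count = 30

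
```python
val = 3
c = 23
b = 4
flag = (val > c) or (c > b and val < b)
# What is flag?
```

Trace (tracking flag):
val = 3  # -> val = 3
c = 23  # -> c = 23
b = 4  # -> b = 4
flag = val > c or (c > b and val < b)  # -> flag = True

Answer: True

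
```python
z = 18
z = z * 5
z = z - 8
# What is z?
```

Trace (tracking z):
z = 18  # -> z = 18
z = z * 5  # -> z = 90
z = z - 8  # -> z = 82

Answer: 82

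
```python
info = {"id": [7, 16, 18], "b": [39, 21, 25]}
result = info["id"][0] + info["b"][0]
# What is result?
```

Trace (tracking result):
info = {'id': [7, 16, 18], 'b': [39, 21, 25]}  # -> info = {'id': [7, 16, 18], 'b': [39, 21, 25]}
result = info['id'][0] + info['b'][0]  # -> result = 46

Answer: 46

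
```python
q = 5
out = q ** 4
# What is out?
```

Trace (tracking out):
q = 5  # -> q = 5
out = q ** 4  # -> out = 625

Answer: 625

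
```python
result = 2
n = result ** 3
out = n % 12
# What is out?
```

Trace (tracking out):
result = 2  # -> result = 2
n = result ** 3  # -> n = 8
out = n % 12  # -> out = 8

Answer: 8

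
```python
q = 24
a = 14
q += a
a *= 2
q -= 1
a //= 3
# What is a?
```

Answer: 9

Derivation:
Trace (tracking a):
q = 24  # -> q = 24
a = 14  # -> a = 14
q += a  # -> q = 38
a *= 2  # -> a = 28
q -= 1  # -> q = 37
a //= 3  # -> a = 9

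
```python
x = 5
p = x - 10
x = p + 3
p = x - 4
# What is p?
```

Trace (tracking p):
x = 5  # -> x = 5
p = x - 10  # -> p = -5
x = p + 3  # -> x = -2
p = x - 4  # -> p = -6

Answer: -6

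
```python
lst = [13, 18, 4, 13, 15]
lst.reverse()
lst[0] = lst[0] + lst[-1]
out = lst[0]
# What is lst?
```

Answer: [28, 13, 4, 18, 13]

Derivation:
Trace (tracking lst):
lst = [13, 18, 4, 13, 15]  # -> lst = [13, 18, 4, 13, 15]
lst.reverse()  # -> lst = [15, 13, 4, 18, 13]
lst[0] = lst[0] + lst[-1]  # -> lst = [28, 13, 4, 18, 13]
out = lst[0]  # -> out = 28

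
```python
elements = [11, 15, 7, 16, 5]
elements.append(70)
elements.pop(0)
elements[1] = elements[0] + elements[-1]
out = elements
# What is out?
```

Trace (tracking out):
elements = [11, 15, 7, 16, 5]  # -> elements = [11, 15, 7, 16, 5]
elements.append(70)  # -> elements = [11, 15, 7, 16, 5, 70]
elements.pop(0)  # -> elements = [15, 7, 16, 5, 70]
elements[1] = elements[0] + elements[-1]  # -> elements = [15, 85, 16, 5, 70]
out = elements  # -> out = [15, 85, 16, 5, 70]

Answer: [15, 85, 16, 5, 70]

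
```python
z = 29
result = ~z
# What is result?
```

Answer: -30

Derivation:
Trace (tracking result):
z = 29  # -> z = 29
result = ~z  # -> result = -30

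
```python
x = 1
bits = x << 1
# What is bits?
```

Answer: 2

Derivation:
Trace (tracking bits):
x = 1  # -> x = 1
bits = x << 1  # -> bits = 2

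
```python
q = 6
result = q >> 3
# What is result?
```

Answer: 0

Derivation:
Trace (tracking result):
q = 6  # -> q = 6
result = q >> 3  # -> result = 0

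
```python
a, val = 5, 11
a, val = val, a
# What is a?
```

Answer: 11

Derivation:
Trace (tracking a):
a, val = (5, 11)  # -> a = 5, val = 11
a, val = (val, a)  # -> a = 11, val = 5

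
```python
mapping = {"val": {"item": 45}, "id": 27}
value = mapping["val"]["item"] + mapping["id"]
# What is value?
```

Answer: 72

Derivation:
Trace (tracking value):
mapping = {'val': {'item': 45}, 'id': 27}  # -> mapping = {'val': {'item': 45}, 'id': 27}
value = mapping['val']['item'] + mapping['id']  # -> value = 72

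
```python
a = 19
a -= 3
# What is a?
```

Trace (tracking a):
a = 19  # -> a = 19
a -= 3  # -> a = 16

Answer: 16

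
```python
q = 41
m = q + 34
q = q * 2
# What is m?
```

Answer: 75

Derivation:
Trace (tracking m):
q = 41  # -> q = 41
m = q + 34  # -> m = 75
q = q * 2  # -> q = 82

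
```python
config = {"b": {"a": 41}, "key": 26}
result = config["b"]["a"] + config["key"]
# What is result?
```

Answer: 67

Derivation:
Trace (tracking result):
config = {'b': {'a': 41}, 'key': 26}  # -> config = {'b': {'a': 41}, 'key': 26}
result = config['b']['a'] + config['key']  # -> result = 67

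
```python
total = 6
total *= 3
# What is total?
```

Answer: 18

Derivation:
Trace (tracking total):
total = 6  # -> total = 6
total *= 3  # -> total = 18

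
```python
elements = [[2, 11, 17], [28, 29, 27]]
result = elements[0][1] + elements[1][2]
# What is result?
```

Answer: 38

Derivation:
Trace (tracking result):
elements = [[2, 11, 17], [28, 29, 27]]  # -> elements = [[2, 11, 17], [28, 29, 27]]
result = elements[0][1] + elements[1][2]  # -> result = 38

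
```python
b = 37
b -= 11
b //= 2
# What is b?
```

Answer: 13

Derivation:
Trace (tracking b):
b = 37  # -> b = 37
b -= 11  # -> b = 26
b //= 2  # -> b = 13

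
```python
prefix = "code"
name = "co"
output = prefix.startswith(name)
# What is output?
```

Answer: True

Derivation:
Trace (tracking output):
prefix = 'code'  # -> prefix = 'code'
name = 'co'  # -> name = 'co'
output = prefix.startswith(name)  # -> output = True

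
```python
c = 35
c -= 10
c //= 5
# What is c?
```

Answer: 5

Derivation:
Trace (tracking c):
c = 35  # -> c = 35
c -= 10  # -> c = 25
c //= 5  # -> c = 5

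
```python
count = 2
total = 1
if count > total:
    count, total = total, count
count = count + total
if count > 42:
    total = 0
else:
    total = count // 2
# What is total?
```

Answer: 1

Derivation:
Trace (tracking total):
count = 2  # -> count = 2
total = 1  # -> total = 1
if count > total:  # condition is True
    count, total = (total, count)  # -> count = 1, total = 2
count = count + total  # -> count = 3
if count > 42:  # condition is False
else:
    total = count // 2  # -> total = 1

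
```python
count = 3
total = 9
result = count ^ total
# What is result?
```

Trace (tracking result):
count = 3  # -> count = 3
total = 9  # -> total = 9
result = count ^ total  # -> result = 10

Answer: 10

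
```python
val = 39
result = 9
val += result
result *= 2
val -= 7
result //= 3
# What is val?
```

Answer: 41

Derivation:
Trace (tracking val):
val = 39  # -> val = 39
result = 9  # -> result = 9
val += result  # -> val = 48
result *= 2  # -> result = 18
val -= 7  # -> val = 41
result //= 3  # -> result = 6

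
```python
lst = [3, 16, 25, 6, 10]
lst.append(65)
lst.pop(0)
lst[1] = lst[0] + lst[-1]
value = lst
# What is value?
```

Trace (tracking value):
lst = [3, 16, 25, 6, 10]  # -> lst = [3, 16, 25, 6, 10]
lst.append(65)  # -> lst = [3, 16, 25, 6, 10, 65]
lst.pop(0)  # -> lst = [16, 25, 6, 10, 65]
lst[1] = lst[0] + lst[-1]  # -> lst = [16, 81, 6, 10, 65]
value = lst  # -> value = [16, 81, 6, 10, 65]

Answer: [16, 81, 6, 10, 65]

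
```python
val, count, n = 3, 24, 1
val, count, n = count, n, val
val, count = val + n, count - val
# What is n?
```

Answer: 3

Derivation:
Trace (tracking n):
val, count, n = (3, 24, 1)  # -> val = 3, count = 24, n = 1
val, count, n = (count, n, val)  # -> val = 24, count = 1, n = 3
val, count = (val + n, count - val)  # -> val = 27, count = -23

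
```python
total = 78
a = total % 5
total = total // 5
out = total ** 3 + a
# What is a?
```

Answer: 3

Derivation:
Trace (tracking a):
total = 78  # -> total = 78
a = total % 5  # -> a = 3
total = total // 5  # -> total = 15
out = total ** 3 + a  # -> out = 3378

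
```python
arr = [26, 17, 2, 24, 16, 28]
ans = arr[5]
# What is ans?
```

Trace (tracking ans):
arr = [26, 17, 2, 24, 16, 28]  # -> arr = [26, 17, 2, 24, 16, 28]
ans = arr[5]  # -> ans = 28

Answer: 28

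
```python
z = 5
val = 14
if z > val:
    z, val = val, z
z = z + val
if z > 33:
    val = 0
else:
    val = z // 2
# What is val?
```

Answer: 9

Derivation:
Trace (tracking val):
z = 5  # -> z = 5
val = 14  # -> val = 14
if z > val:  # condition is False
z = z + val  # -> z = 19
if z > 33:  # condition is False
else:
    val = z // 2  # -> val = 9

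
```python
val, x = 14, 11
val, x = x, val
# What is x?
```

Trace (tracking x):
val, x = (14, 11)  # -> val = 14, x = 11
val, x = (x, val)  # -> val = 11, x = 14

Answer: 14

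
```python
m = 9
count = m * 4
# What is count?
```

Answer: 36

Derivation:
Trace (tracking count):
m = 9  # -> m = 9
count = m * 4  # -> count = 36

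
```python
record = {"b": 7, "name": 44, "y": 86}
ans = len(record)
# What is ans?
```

Answer: 3

Derivation:
Trace (tracking ans):
record = {'b': 7, 'name': 44, 'y': 86}  # -> record = {'b': 7, 'name': 44, 'y': 86}
ans = len(record)  # -> ans = 3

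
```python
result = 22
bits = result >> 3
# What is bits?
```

Answer: 2

Derivation:
Trace (tracking bits):
result = 22  # -> result = 22
bits = result >> 3  # -> bits = 2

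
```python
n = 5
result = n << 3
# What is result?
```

Trace (tracking result):
n = 5  # -> n = 5
result = n << 3  # -> result = 40

Answer: 40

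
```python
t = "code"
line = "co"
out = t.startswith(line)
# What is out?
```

Answer: True

Derivation:
Trace (tracking out):
t = 'code'  # -> t = 'code'
line = 'co'  # -> line = 'co'
out = t.startswith(line)  # -> out = True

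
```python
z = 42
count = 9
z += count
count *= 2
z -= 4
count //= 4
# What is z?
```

Trace (tracking z):
z = 42  # -> z = 42
count = 9  # -> count = 9
z += count  # -> z = 51
count *= 2  # -> count = 18
z -= 4  # -> z = 47
count //= 4  # -> count = 4

Answer: 47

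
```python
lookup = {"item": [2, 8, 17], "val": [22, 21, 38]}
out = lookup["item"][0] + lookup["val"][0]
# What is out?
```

Trace (tracking out):
lookup = {'item': [2, 8, 17], 'val': [22, 21, 38]}  # -> lookup = {'item': [2, 8, 17], 'val': [22, 21, 38]}
out = lookup['item'][0] + lookup['val'][0]  # -> out = 24

Answer: 24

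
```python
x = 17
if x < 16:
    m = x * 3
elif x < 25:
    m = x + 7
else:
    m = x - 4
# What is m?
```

Trace (tracking m):
x = 17  # -> x = 17
if x < 16:  # condition is False
elif x < 25:  # condition is True
    m = x + 7  # -> m = 24

Answer: 24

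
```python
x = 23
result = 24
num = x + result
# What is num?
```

Answer: 47

Derivation:
Trace (tracking num):
x = 23  # -> x = 23
result = 24  # -> result = 24
num = x + result  # -> num = 47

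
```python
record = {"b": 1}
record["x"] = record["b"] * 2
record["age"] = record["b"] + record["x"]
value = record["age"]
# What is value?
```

Answer: 3

Derivation:
Trace (tracking value):
record = {'b': 1}  # -> record = {'b': 1}
record['x'] = record['b'] * 2  # -> record = {'b': 1, 'x': 2}
record['age'] = record['b'] + record['x']  # -> record = {'b': 1, 'x': 2, 'age': 3}
value = record['age']  # -> value = 3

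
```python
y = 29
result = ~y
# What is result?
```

Trace (tracking result):
y = 29  # -> y = 29
result = ~y  # -> result = -30

Answer: -30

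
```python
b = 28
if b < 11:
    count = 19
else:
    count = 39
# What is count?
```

Trace (tracking count):
b = 28  # -> b = 28
if b < 11:  # condition is False
else:
    count = 39  # -> count = 39

Answer: 39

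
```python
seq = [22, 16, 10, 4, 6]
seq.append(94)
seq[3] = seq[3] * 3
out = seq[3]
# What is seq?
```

Trace (tracking seq):
seq = [22, 16, 10, 4, 6]  # -> seq = [22, 16, 10, 4, 6]
seq.append(94)  # -> seq = [22, 16, 10, 4, 6, 94]
seq[3] = seq[3] * 3  # -> seq = [22, 16, 10, 12, 6, 94]
out = seq[3]  # -> out = 12

Answer: [22, 16, 10, 12, 6, 94]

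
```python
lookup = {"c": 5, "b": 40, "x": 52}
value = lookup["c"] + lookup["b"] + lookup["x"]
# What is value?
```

Answer: 97

Derivation:
Trace (tracking value):
lookup = {'c': 5, 'b': 40, 'x': 52}  # -> lookup = {'c': 5, 'b': 40, 'x': 52}
value = lookup['c'] + lookup['b'] + lookup['x']  # -> value = 97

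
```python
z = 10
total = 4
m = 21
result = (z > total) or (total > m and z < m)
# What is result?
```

Trace (tracking result):
z = 10  # -> z = 10
total = 4  # -> total = 4
m = 21  # -> m = 21
result = z > total or (total > m and z < m)  # -> result = True

Answer: True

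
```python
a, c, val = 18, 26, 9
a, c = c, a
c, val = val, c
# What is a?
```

Answer: 26

Derivation:
Trace (tracking a):
a, c, val = (18, 26, 9)  # -> a = 18, c = 26, val = 9
a, c = (c, a)  # -> a = 26, c = 18
c, val = (val, c)  # -> c = 9, val = 18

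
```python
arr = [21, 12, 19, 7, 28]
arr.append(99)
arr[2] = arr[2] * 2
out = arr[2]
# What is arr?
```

Trace (tracking arr):
arr = [21, 12, 19, 7, 28]  # -> arr = [21, 12, 19, 7, 28]
arr.append(99)  # -> arr = [21, 12, 19, 7, 28, 99]
arr[2] = arr[2] * 2  # -> arr = [21, 12, 38, 7, 28, 99]
out = arr[2]  # -> out = 38

Answer: [21, 12, 38, 7, 28, 99]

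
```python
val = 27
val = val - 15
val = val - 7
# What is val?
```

Trace (tracking val):
val = 27  # -> val = 27
val = val - 15  # -> val = 12
val = val - 7  # -> val = 5

Answer: 5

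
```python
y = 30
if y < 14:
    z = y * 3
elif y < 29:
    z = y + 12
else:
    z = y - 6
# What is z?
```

Answer: 24

Derivation:
Trace (tracking z):
y = 30  # -> y = 30
if y < 14:  # condition is False
elif y < 29:  # condition is False
else:
    z = y - 6  # -> z = 24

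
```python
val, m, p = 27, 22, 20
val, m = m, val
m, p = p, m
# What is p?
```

Trace (tracking p):
val, m, p = (27, 22, 20)  # -> val = 27, m = 22, p = 20
val, m = (m, val)  # -> val = 22, m = 27
m, p = (p, m)  # -> m = 20, p = 27

Answer: 27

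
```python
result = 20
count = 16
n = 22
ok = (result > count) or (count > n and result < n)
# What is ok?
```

Trace (tracking ok):
result = 20  # -> result = 20
count = 16  # -> count = 16
n = 22  # -> n = 22
ok = result > count or (count > n and result < n)  # -> ok = True

Answer: True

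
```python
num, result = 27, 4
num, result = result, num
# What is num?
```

Trace (tracking num):
num, result = (27, 4)  # -> num = 27, result = 4
num, result = (result, num)  # -> num = 4, result = 27

Answer: 4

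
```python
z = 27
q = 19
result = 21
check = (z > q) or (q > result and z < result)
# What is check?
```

Trace (tracking check):
z = 27  # -> z = 27
q = 19  # -> q = 19
result = 21  # -> result = 21
check = z > q or (q > result and z < result)  # -> check = True

Answer: True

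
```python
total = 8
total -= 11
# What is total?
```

Trace (tracking total):
total = 8  # -> total = 8
total -= 11  # -> total = -3

Answer: -3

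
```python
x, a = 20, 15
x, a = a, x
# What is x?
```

Answer: 15

Derivation:
Trace (tracking x):
x, a = (20, 15)  # -> x = 20, a = 15
x, a = (a, x)  # -> x = 15, a = 20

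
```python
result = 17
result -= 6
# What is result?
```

Answer: 11

Derivation:
Trace (tracking result):
result = 17  # -> result = 17
result -= 6  # -> result = 11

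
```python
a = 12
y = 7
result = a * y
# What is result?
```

Trace (tracking result):
a = 12  # -> a = 12
y = 7  # -> y = 7
result = a * y  # -> result = 84

Answer: 84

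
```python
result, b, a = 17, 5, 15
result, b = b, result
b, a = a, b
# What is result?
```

Answer: 5

Derivation:
Trace (tracking result):
result, b, a = (17, 5, 15)  # -> result = 17, b = 5, a = 15
result, b = (b, result)  # -> result = 5, b = 17
b, a = (a, b)  # -> b = 15, a = 17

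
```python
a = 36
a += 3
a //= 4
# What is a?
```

Answer: 9

Derivation:
Trace (tracking a):
a = 36  # -> a = 36
a += 3  # -> a = 39
a //= 4  # -> a = 9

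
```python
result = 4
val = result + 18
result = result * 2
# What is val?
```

Trace (tracking val):
result = 4  # -> result = 4
val = result + 18  # -> val = 22
result = result * 2  # -> result = 8

Answer: 22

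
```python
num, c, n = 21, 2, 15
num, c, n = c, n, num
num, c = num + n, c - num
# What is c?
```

Trace (tracking c):
num, c, n = (21, 2, 15)  # -> num = 21, c = 2, n = 15
num, c, n = (c, n, num)  # -> num = 2, c = 15, n = 21
num, c = (num + n, c - num)  # -> num = 23, c = 13

Answer: 13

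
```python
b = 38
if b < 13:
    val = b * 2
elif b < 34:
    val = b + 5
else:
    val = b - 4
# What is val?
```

Answer: 34

Derivation:
Trace (tracking val):
b = 38  # -> b = 38
if b < 13:  # condition is False
elif b < 34:  # condition is False
else:
    val = b - 4  # -> val = 34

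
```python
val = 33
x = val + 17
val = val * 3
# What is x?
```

Answer: 50

Derivation:
Trace (tracking x):
val = 33  # -> val = 33
x = val + 17  # -> x = 50
val = val * 3  # -> val = 99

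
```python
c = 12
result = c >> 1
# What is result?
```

Answer: 6

Derivation:
Trace (tracking result):
c = 12  # -> c = 12
result = c >> 1  # -> result = 6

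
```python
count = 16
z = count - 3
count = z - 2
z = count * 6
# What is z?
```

Trace (tracking z):
count = 16  # -> count = 16
z = count - 3  # -> z = 13
count = z - 2  # -> count = 11
z = count * 6  # -> z = 66

Answer: 66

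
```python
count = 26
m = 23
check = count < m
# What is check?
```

Trace (tracking check):
count = 26  # -> count = 26
m = 23  # -> m = 23
check = count < m  # -> check = False

Answer: False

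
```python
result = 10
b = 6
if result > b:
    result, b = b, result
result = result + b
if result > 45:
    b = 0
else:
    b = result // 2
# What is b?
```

Trace (tracking b):
result = 10  # -> result = 10
b = 6  # -> b = 6
if result > b:  # condition is True
    result, b = (b, result)  # -> result = 6, b = 10
result = result + b  # -> result = 16
if result > 45:  # condition is False
else:
    b = result // 2  # -> b = 8

Answer: 8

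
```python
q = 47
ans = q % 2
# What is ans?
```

Trace (tracking ans):
q = 47  # -> q = 47
ans = q % 2  # -> ans = 1

Answer: 1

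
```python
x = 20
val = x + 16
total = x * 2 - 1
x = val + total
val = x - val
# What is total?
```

Answer: 39

Derivation:
Trace (tracking total):
x = 20  # -> x = 20
val = x + 16  # -> val = 36
total = x * 2 - 1  # -> total = 39
x = val + total  # -> x = 75
val = x - val  # -> val = 39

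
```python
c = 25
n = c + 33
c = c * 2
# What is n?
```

Answer: 58

Derivation:
Trace (tracking n):
c = 25  # -> c = 25
n = c + 33  # -> n = 58
c = c * 2  # -> c = 50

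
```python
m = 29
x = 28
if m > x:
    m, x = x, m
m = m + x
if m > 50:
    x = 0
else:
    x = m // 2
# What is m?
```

Trace (tracking m):
m = 29  # -> m = 29
x = 28  # -> x = 28
if m > x:  # condition is True
    m, x = (x, m)  # -> m = 28, x = 29
m = m + x  # -> m = 57
if m > 50:  # condition is True
    x = 0  # -> x = 0

Answer: 57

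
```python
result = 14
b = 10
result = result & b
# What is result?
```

Answer: 10

Derivation:
Trace (tracking result):
result = 14  # -> result = 14
b = 10  # -> b = 10
result = result & b  # -> result = 10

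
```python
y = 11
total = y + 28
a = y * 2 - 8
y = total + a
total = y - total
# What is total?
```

Answer: 14

Derivation:
Trace (tracking total):
y = 11  # -> y = 11
total = y + 28  # -> total = 39
a = y * 2 - 8  # -> a = 14
y = total + a  # -> y = 53
total = y - total  # -> total = 14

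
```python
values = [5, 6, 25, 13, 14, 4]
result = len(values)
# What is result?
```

Answer: 6

Derivation:
Trace (tracking result):
values = [5, 6, 25, 13, 14, 4]  # -> values = [5, 6, 25, 13, 14, 4]
result = len(values)  # -> result = 6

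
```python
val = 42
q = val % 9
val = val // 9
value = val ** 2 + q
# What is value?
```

Answer: 22

Derivation:
Trace (tracking value):
val = 42  # -> val = 42
q = val % 9  # -> q = 6
val = val // 9  # -> val = 4
value = val ** 2 + q  # -> value = 22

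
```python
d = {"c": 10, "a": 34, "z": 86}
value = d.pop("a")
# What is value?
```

Answer: 34

Derivation:
Trace (tracking value):
d = {'c': 10, 'a': 34, 'z': 86}  # -> d = {'c': 10, 'a': 34, 'z': 86}
value = d.pop('a')  # -> value = 34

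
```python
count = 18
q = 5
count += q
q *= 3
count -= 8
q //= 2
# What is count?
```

Answer: 15

Derivation:
Trace (tracking count):
count = 18  # -> count = 18
q = 5  # -> q = 5
count += q  # -> count = 23
q *= 3  # -> q = 15
count -= 8  # -> count = 15
q //= 2  # -> q = 7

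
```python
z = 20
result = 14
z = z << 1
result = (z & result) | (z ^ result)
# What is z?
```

Trace (tracking z):
z = 20  # -> z = 20
result = 14  # -> result = 14
z = z << 1  # -> z = 40
result = z & result | z ^ result  # -> result = 46

Answer: 40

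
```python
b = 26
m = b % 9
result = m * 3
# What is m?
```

Answer: 8

Derivation:
Trace (tracking m):
b = 26  # -> b = 26
m = b % 9  # -> m = 8
result = m * 3  # -> result = 24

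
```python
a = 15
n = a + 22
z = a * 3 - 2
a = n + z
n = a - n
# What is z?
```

Trace (tracking z):
a = 15  # -> a = 15
n = a + 22  # -> n = 37
z = a * 3 - 2  # -> z = 43
a = n + z  # -> a = 80
n = a - n  # -> n = 43

Answer: 43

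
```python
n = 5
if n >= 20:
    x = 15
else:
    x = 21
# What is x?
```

Answer: 21

Derivation:
Trace (tracking x):
n = 5  # -> n = 5
if n >= 20:  # condition is False
else:
    x = 21  # -> x = 21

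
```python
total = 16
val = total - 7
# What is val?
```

Answer: 9

Derivation:
Trace (tracking val):
total = 16  # -> total = 16
val = total - 7  # -> val = 9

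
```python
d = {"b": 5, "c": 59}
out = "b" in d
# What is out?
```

Trace (tracking out):
d = {'b': 5, 'c': 59}  # -> d = {'b': 5, 'c': 59}
out = 'b' in d  # -> out = True

Answer: True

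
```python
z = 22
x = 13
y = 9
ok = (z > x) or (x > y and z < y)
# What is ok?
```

Answer: True

Derivation:
Trace (tracking ok):
z = 22  # -> z = 22
x = 13  # -> x = 13
y = 9  # -> y = 9
ok = z > x or (x > y and z < y)  # -> ok = True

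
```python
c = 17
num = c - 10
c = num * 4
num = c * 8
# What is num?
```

Trace (tracking num):
c = 17  # -> c = 17
num = c - 10  # -> num = 7
c = num * 4  # -> c = 28
num = c * 8  # -> num = 224

Answer: 224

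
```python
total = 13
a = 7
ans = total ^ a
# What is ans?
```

Answer: 10

Derivation:
Trace (tracking ans):
total = 13  # -> total = 13
a = 7  # -> a = 7
ans = total ^ a  # -> ans = 10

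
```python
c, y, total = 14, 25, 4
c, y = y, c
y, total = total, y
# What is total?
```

Answer: 14

Derivation:
Trace (tracking total):
c, y, total = (14, 25, 4)  # -> c = 14, y = 25, total = 4
c, y = (y, c)  # -> c = 25, y = 14
y, total = (total, y)  # -> y = 4, total = 14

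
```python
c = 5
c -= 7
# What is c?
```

Trace (tracking c):
c = 5  # -> c = 5
c -= 7  # -> c = -2

Answer: -2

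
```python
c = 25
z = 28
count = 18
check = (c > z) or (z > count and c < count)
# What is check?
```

Answer: False

Derivation:
Trace (tracking check):
c = 25  # -> c = 25
z = 28  # -> z = 28
count = 18  # -> count = 18
check = c > z or (z > count and c < count)  # -> check = False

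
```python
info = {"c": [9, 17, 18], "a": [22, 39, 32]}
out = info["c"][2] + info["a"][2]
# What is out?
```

Trace (tracking out):
info = {'c': [9, 17, 18], 'a': [22, 39, 32]}  # -> info = {'c': [9, 17, 18], 'a': [22, 39, 32]}
out = info['c'][2] + info['a'][2]  # -> out = 50

Answer: 50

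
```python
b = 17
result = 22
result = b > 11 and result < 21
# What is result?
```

Trace (tracking result):
b = 17  # -> b = 17
result = 22  # -> result = 22
result = b > 11 and result < 21  # -> result = False

Answer: False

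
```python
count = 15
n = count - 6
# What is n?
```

Answer: 9

Derivation:
Trace (tracking n):
count = 15  # -> count = 15
n = count - 6  # -> n = 9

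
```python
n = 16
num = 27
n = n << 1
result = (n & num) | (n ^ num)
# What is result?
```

Answer: 59

Derivation:
Trace (tracking result):
n = 16  # -> n = 16
num = 27  # -> num = 27
n = n << 1  # -> n = 32
result = n & num | n ^ num  # -> result = 59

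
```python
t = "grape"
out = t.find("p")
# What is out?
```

Trace (tracking out):
t = 'grape'  # -> t = 'grape'
out = t.find('p')  # -> out = 3

Answer: 3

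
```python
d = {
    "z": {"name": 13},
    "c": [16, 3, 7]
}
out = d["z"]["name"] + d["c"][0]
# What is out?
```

Answer: 29

Derivation:
Trace (tracking out):
d = {'z': {'name': 13}, 'c': [16, 3, 7]}  # -> d = {'z': {'name': 13}, 'c': [16, 3, 7]}
out = d['z']['name'] + d['c'][0]  # -> out = 29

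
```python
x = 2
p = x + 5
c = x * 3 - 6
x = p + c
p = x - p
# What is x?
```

Answer: 7

Derivation:
Trace (tracking x):
x = 2  # -> x = 2
p = x + 5  # -> p = 7
c = x * 3 - 6  # -> c = 0
x = p + c  # -> x = 7
p = x - p  # -> p = 0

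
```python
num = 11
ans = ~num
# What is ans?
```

Trace (tracking ans):
num = 11  # -> num = 11
ans = ~num  # -> ans = -12

Answer: -12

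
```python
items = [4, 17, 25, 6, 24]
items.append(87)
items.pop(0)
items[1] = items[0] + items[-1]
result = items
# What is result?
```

Trace (tracking result):
items = [4, 17, 25, 6, 24]  # -> items = [4, 17, 25, 6, 24]
items.append(87)  # -> items = [4, 17, 25, 6, 24, 87]
items.pop(0)  # -> items = [17, 25, 6, 24, 87]
items[1] = items[0] + items[-1]  # -> items = [17, 104, 6, 24, 87]
result = items  # -> result = [17, 104, 6, 24, 87]

Answer: [17, 104, 6, 24, 87]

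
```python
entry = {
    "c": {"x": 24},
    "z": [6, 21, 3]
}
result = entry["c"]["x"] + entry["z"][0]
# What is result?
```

Trace (tracking result):
entry = {'c': {'x': 24}, 'z': [6, 21, 3]}  # -> entry = {'c': {'x': 24}, 'z': [6, 21, 3]}
result = entry['c']['x'] + entry['z'][0]  # -> result = 30

Answer: 30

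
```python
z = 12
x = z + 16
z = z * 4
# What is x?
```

Answer: 28

Derivation:
Trace (tracking x):
z = 12  # -> z = 12
x = z + 16  # -> x = 28
z = z * 4  # -> z = 48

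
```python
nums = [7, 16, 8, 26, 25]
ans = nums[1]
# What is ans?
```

Answer: 16

Derivation:
Trace (tracking ans):
nums = [7, 16, 8, 26, 25]  # -> nums = [7, 16, 8, 26, 25]
ans = nums[1]  # -> ans = 16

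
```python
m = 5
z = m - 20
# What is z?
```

Trace (tracking z):
m = 5  # -> m = 5
z = m - 20  # -> z = -15

Answer: -15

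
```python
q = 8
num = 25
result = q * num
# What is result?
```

Answer: 200

Derivation:
Trace (tracking result):
q = 8  # -> q = 8
num = 25  # -> num = 25
result = q * num  # -> result = 200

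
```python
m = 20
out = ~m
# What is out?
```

Answer: -21

Derivation:
Trace (tracking out):
m = 20  # -> m = 20
out = ~m  # -> out = -21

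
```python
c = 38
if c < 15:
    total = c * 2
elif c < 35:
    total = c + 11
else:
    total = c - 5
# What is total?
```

Answer: 33

Derivation:
Trace (tracking total):
c = 38  # -> c = 38
if c < 15:  # condition is False
elif c < 35:  # condition is False
else:
    total = c - 5  # -> total = 33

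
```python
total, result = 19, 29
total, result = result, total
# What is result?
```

Answer: 19

Derivation:
Trace (tracking result):
total, result = (19, 29)  # -> total = 19, result = 29
total, result = (result, total)  # -> total = 29, result = 19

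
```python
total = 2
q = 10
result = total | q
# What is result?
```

Trace (tracking result):
total = 2  # -> total = 2
q = 10  # -> q = 10
result = total | q  # -> result = 10

Answer: 10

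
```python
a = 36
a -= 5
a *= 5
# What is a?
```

Trace (tracking a):
a = 36  # -> a = 36
a -= 5  # -> a = 31
a *= 5  # -> a = 155

Answer: 155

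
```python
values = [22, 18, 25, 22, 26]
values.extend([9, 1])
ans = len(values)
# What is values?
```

Trace (tracking values):
values = [22, 18, 25, 22, 26]  # -> values = [22, 18, 25, 22, 26]
values.extend([9, 1])  # -> values = [22, 18, 25, 22, 26, 9, 1]
ans = len(values)  # -> ans = 7

Answer: [22, 18, 25, 22, 26, 9, 1]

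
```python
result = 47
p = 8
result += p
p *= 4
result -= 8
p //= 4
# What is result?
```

Answer: 47

Derivation:
Trace (tracking result):
result = 47  # -> result = 47
p = 8  # -> p = 8
result += p  # -> result = 55
p *= 4  # -> p = 32
result -= 8  # -> result = 47
p //= 4  # -> p = 8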